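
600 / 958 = 300 / 479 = 0.63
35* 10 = 350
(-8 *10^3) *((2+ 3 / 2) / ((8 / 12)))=-42000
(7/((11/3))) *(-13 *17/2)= -4641/22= -210.95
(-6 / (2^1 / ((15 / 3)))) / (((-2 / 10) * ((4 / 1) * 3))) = 6.25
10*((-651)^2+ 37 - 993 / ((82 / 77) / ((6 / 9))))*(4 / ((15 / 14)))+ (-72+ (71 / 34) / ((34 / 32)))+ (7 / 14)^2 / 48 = 35945143756361 / 2275008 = 15800007.63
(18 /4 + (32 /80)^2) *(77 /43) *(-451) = -8091391 /2150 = -3763.44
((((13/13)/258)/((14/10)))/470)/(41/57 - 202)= -19/649234124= -0.00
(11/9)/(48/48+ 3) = 11/36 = 0.31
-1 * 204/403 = -0.51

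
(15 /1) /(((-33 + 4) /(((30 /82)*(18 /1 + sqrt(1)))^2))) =-1218375 /48749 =-24.99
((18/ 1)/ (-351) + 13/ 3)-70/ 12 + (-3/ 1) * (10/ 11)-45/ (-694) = -627266/ 148863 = -4.21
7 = 7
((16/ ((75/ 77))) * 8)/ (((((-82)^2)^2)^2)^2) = 77/ 2448346787122677286903013414400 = 0.00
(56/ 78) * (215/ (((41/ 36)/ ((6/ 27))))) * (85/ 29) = 4093600/ 46371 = 88.28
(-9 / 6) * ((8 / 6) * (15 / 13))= -30 / 13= -2.31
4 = 4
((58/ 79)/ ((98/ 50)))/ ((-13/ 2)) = -2900/ 50323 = -0.06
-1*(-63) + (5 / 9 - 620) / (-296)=173407 / 2664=65.09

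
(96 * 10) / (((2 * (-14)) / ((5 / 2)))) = -600 / 7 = -85.71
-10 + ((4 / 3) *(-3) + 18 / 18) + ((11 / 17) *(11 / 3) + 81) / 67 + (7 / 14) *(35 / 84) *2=-154981 / 13668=-11.34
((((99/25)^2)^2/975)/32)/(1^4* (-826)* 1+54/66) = -352218537/36875312500000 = -0.00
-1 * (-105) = 105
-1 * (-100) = 100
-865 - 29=-894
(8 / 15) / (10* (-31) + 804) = 4 / 3705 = 0.00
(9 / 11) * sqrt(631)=9 * sqrt(631) / 11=20.55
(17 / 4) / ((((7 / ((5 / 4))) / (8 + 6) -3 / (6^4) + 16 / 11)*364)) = 25245 / 4004819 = 0.01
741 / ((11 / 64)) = 4311.27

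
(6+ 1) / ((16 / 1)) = 7 / 16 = 0.44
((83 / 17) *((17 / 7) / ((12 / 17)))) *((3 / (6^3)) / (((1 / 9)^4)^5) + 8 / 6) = 5718155320909775557889 / 2016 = 2836386567911595018.79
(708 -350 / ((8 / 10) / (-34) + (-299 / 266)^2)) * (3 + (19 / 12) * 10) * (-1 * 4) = -717543374584 / 22372719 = -32072.25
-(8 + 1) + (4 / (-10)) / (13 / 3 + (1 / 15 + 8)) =-280 / 31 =-9.03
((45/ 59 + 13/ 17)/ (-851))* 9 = -13788/ 853553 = -0.02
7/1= 7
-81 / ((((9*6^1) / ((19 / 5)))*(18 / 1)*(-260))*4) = 19 / 62400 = 0.00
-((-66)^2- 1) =-4355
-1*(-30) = 30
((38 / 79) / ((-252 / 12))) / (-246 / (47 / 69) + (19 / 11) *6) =9823 / 150434802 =0.00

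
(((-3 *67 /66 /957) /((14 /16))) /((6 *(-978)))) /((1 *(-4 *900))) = -67 /389166346800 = -0.00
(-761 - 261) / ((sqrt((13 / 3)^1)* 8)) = -511* sqrt(39) / 52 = -61.37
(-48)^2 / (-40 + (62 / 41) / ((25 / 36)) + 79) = 787200 / 14069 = 55.95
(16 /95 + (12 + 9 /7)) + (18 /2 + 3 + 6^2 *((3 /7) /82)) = 699137 /27265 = 25.64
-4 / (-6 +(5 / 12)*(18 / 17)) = 136 / 189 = 0.72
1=1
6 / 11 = 0.55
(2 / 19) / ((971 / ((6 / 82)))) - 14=-14.00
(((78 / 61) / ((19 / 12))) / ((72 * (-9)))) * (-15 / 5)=13 / 3477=0.00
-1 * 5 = -5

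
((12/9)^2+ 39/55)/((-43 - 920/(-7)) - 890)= -8617/2777445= -0.00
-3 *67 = -201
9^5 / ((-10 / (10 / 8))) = -59049 / 8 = -7381.12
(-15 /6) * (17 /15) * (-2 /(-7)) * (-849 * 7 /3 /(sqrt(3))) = 4811 * sqrt(3) /9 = 925.88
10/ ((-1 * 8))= -5/ 4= -1.25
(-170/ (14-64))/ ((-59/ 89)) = -1513/ 295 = -5.13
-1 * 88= -88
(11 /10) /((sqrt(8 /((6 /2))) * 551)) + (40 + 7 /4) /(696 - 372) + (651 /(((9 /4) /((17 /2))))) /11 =11 * sqrt(6) /22040 + 3189133 /14256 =223.71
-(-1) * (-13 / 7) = -13 / 7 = -1.86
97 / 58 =1.67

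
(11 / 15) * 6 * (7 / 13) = 154 / 65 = 2.37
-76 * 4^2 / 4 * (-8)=2432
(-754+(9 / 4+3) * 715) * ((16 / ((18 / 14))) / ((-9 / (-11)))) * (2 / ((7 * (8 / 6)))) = 263978 / 27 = 9776.96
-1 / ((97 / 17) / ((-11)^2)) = -2057 / 97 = -21.21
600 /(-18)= -100 /3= -33.33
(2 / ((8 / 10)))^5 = 3125 / 32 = 97.66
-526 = -526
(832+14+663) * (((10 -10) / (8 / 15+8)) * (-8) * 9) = 0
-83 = -83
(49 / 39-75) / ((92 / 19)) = -13661 / 897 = -15.23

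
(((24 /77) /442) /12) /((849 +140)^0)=1 /17017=0.00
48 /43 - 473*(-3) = 61065 /43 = 1420.12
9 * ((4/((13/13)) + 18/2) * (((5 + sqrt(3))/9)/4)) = 13 * sqrt(3)/4 + 65/4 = 21.88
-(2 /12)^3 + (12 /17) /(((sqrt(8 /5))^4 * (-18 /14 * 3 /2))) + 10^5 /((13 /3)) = 550796477 /23868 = 23076.78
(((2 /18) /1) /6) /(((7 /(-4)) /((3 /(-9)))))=2 /567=0.00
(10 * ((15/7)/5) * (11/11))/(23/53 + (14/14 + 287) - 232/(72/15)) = 2385/133616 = 0.02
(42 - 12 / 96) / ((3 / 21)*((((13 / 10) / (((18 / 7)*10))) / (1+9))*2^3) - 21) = -376875 / 188948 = -1.99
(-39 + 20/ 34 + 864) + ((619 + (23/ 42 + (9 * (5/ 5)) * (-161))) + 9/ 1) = 3667/ 714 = 5.14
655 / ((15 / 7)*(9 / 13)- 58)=-59605 / 5143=-11.59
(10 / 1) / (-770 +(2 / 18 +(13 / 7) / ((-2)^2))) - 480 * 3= -55842264 / 38779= -1440.01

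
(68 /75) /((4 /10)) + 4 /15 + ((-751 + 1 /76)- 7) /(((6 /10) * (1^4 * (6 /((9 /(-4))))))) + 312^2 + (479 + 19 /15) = 298833647 /3040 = 98300.54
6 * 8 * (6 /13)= 22.15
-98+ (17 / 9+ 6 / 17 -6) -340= -67589 / 153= -441.76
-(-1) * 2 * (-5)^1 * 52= -520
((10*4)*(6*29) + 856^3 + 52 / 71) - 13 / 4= 178133028469 / 284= 627228973.48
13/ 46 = 0.28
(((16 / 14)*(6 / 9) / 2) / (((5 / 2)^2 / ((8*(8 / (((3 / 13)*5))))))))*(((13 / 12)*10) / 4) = 43264 / 4725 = 9.16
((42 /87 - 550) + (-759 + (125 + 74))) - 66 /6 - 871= -57754 /29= -1991.52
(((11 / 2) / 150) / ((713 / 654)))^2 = 1437601 / 1270922500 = 0.00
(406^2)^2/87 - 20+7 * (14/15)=1561546306/5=312309261.20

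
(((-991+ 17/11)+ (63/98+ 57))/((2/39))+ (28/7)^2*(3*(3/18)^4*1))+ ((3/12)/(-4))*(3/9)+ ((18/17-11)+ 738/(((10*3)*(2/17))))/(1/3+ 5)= -102539766221/5654880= -18132.97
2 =2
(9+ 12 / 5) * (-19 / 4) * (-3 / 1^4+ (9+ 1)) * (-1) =7581 / 20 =379.05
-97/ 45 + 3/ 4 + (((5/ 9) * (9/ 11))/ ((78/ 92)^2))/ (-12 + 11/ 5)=-24104023/ 16396380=-1.47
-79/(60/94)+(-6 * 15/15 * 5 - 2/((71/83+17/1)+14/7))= -1901801/12360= -153.87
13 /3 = 4.33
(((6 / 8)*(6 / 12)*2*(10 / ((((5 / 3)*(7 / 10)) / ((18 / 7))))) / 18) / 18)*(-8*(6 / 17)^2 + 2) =725 / 14161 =0.05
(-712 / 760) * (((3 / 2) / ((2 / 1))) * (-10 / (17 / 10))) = 1335 / 323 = 4.13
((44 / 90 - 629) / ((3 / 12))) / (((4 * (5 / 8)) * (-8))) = 28283 / 225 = 125.70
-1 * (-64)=64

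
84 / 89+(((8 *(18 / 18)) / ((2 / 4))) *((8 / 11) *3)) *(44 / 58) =70788 / 2581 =27.43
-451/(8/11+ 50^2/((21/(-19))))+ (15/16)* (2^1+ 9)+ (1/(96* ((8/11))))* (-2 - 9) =1038419569/100287744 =10.35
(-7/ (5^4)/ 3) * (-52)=364/ 1875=0.19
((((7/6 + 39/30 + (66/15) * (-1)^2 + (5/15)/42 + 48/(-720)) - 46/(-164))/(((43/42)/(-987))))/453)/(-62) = 700441/2878815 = 0.24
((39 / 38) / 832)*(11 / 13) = 33 / 31616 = 0.00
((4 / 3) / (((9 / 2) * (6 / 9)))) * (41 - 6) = 140 / 9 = 15.56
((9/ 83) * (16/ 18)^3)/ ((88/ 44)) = 256/ 6723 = 0.04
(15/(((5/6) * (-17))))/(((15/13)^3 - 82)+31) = 6591/307904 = 0.02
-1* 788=-788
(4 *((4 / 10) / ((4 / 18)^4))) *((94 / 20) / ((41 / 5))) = 308367 / 820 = 376.06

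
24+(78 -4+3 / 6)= 197 / 2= 98.50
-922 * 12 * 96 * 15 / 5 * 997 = -3176872704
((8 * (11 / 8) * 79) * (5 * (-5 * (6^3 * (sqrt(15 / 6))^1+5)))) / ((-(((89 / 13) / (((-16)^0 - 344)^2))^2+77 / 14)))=508186319906515250 / 25730952922501+10976824509980729400 * sqrt(10) / 25730952922501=1368777.65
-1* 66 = -66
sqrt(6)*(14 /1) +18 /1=18 +14*sqrt(6)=52.29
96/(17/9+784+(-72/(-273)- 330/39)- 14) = 78624/625463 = 0.13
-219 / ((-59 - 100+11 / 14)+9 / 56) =12264 / 8851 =1.39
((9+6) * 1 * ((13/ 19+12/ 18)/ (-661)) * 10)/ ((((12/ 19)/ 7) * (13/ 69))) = -309925/ 17186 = -18.03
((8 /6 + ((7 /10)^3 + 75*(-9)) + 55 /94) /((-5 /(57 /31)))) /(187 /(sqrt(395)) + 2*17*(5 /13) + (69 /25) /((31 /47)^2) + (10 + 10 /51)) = 1380521793635218518812853 /148591852964552132820400 - 4413394809491131726119*sqrt(395) /29718370592910426564080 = 6.34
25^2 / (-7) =-89.29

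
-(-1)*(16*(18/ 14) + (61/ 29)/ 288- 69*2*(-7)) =57679339/ 58464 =986.58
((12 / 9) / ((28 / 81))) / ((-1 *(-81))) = 1 / 21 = 0.05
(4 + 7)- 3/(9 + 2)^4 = 161048/14641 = 11.00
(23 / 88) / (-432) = -23 / 38016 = -0.00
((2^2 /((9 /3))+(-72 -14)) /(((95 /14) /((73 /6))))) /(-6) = 64897 /2565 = 25.30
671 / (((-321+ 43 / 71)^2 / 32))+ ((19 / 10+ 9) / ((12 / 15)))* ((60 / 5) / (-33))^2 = 5912184 / 2940179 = 2.01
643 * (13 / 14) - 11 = 8205 / 14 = 586.07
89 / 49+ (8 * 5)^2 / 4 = 19689 / 49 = 401.82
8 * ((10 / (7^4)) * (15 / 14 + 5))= 0.20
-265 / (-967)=265 / 967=0.27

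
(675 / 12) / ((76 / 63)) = 46.63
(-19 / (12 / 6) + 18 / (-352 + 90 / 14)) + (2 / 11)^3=-61470799 / 6439378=-9.55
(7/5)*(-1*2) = -14/5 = -2.80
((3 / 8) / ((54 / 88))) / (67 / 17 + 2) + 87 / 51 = 55901 / 30906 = 1.81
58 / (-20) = -29 / 10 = -2.90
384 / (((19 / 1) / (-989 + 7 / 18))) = -1138880 / 57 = -19980.35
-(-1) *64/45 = 64/45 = 1.42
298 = 298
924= 924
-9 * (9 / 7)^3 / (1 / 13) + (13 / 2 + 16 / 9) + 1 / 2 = -740540 / 3087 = -239.89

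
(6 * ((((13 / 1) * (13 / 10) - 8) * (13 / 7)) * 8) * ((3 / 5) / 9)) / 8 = 1157 / 175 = 6.61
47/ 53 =0.89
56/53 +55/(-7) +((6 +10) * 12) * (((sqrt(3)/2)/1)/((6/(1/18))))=-2523/371 +8 * sqrt(3)/9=-5.26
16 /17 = 0.94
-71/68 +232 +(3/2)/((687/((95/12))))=21580285/93432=230.97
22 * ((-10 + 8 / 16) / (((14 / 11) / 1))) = -2299 / 14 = -164.21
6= 6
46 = 46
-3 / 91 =-0.03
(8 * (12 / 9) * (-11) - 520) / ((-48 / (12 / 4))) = 39.83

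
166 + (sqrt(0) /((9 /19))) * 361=166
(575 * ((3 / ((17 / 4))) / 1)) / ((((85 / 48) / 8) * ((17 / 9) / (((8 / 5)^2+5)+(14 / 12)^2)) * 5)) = 212736384 / 122825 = 1732.03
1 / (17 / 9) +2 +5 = 7.53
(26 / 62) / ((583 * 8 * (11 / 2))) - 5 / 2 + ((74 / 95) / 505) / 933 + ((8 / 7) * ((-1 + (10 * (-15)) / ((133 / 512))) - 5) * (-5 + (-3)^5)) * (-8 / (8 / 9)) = -2595741174037021594763 / 1744117068516900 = -1488283.80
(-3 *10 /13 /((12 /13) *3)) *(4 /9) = -10 /27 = -0.37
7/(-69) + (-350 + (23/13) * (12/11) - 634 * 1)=-9691085/9867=-982.17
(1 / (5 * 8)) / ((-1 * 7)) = -0.00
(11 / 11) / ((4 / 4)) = 1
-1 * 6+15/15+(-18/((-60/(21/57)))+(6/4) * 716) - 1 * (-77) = 217761/190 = 1146.11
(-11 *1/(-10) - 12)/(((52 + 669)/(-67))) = 1.01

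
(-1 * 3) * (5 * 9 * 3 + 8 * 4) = -501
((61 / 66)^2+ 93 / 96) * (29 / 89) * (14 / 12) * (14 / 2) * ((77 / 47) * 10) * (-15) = -15797576725 / 13251744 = -1192.11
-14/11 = -1.27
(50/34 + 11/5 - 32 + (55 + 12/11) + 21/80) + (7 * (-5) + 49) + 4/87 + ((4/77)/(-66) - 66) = -799425073/33405680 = -23.93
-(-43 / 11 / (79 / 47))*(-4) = -8084 / 869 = -9.30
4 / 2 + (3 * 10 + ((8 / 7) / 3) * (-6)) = 208 / 7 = 29.71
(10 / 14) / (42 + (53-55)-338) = -5 / 2086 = -0.00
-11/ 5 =-2.20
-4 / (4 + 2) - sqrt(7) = -sqrt(7) - 2 / 3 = -3.31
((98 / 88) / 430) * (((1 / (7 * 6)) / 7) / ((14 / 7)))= 1 / 227040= 0.00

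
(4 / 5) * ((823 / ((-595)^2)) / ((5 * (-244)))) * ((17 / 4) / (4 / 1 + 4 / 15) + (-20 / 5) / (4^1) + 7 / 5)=-0.00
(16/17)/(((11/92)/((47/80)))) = 4324/935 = 4.62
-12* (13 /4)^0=-12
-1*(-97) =97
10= 10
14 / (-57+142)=14 / 85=0.16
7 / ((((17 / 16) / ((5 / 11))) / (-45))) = -25200 / 187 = -134.76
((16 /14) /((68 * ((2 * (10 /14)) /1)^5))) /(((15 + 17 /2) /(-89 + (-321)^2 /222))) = 3920833 /86950000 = 0.05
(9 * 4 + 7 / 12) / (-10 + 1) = -439 / 108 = -4.06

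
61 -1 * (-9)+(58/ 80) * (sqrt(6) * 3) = 87 * sqrt(6)/ 40+70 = 75.33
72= 72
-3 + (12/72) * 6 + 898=896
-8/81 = -0.10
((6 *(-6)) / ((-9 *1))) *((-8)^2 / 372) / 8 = 8 / 93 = 0.09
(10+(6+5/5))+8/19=331/19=17.42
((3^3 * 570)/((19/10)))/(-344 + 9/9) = -8100/343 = -23.62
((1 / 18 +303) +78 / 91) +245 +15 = 71053 / 126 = 563.91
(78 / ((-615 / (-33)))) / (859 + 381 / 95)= 8151 / 1680713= 0.00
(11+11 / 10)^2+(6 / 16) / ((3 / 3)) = 29357 / 200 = 146.78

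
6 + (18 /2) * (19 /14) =255 /14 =18.21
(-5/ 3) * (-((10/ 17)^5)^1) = 500000/ 4259571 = 0.12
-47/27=-1.74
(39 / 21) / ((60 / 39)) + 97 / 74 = 13043 / 5180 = 2.52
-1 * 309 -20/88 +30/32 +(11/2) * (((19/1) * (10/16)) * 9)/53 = -173267/583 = -297.20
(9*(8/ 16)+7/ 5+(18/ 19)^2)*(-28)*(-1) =343546/ 1805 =190.33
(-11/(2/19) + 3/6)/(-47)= 104/47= 2.21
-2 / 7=-0.29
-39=-39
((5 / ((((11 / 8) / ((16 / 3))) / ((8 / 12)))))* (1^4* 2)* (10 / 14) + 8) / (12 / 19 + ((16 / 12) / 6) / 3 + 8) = 522804 / 171941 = 3.04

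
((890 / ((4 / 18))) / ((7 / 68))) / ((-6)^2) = 7565 / 7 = 1080.71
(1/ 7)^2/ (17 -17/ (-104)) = 104/ 87465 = 0.00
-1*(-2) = 2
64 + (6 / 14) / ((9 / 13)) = 1357 / 21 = 64.62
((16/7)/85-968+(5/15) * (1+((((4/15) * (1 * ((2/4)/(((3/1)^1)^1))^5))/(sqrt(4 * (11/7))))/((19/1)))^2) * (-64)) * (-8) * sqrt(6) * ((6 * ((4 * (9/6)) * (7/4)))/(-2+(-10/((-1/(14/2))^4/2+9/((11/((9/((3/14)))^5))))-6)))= -420983538589100327494952572651 * sqrt(6)/6754508189608292129407050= -152667.65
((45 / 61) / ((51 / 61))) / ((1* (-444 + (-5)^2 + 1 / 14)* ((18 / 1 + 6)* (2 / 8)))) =-7 / 19941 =-0.00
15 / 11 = 1.36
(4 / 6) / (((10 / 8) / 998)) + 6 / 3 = 8014 / 15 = 534.27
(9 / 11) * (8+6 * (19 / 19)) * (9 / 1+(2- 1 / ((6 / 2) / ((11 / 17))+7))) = 8001 / 64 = 125.02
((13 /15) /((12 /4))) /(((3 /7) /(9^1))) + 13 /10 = 221 /30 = 7.37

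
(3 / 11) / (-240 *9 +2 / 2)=-3 / 23749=-0.00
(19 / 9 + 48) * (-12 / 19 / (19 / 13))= -23452 / 1083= -21.65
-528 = -528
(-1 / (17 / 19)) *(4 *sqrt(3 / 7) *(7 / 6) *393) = -4978 *sqrt(21) / 17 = -1341.89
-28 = -28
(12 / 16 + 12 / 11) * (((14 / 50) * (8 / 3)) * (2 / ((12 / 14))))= 882 / 275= 3.21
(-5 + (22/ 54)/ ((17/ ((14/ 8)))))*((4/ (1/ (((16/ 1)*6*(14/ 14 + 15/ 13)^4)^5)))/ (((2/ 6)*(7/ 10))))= -1033619717301812994380940894352811029954560/ 323084384172973590459617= -3199225242494021368.42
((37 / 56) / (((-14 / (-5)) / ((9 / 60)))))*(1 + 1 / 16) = 1887 / 50176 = 0.04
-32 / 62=-16 / 31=-0.52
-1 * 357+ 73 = -284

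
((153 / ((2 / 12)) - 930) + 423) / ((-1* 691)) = -411 / 691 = -0.59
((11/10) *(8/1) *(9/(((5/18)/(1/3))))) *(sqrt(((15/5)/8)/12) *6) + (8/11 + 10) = 111.53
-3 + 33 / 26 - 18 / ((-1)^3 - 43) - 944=-135181 / 143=-945.32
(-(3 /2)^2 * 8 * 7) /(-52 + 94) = -3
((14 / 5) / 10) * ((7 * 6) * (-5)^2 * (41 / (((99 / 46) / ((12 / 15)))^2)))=136033408 / 81675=1665.55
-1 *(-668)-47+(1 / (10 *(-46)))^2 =131403601 / 211600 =621.00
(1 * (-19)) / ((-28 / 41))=779 / 28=27.82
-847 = -847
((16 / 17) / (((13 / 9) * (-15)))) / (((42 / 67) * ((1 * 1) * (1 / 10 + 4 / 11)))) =-11792 / 78897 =-0.15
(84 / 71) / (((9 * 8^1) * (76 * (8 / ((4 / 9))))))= 7 / 582768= 0.00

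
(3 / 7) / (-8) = -3 / 56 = -0.05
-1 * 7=-7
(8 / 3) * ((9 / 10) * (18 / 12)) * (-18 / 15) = -108 / 25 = -4.32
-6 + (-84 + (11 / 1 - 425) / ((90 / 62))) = -1876 / 5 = -375.20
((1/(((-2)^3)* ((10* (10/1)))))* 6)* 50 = -3/8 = -0.38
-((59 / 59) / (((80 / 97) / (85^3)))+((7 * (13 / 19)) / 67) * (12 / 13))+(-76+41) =-15167268049 / 20368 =-744661.63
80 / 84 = 0.95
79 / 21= 3.76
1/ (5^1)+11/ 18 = 73/ 90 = 0.81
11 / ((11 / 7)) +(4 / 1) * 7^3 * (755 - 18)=1011171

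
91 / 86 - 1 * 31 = -2575 / 86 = -29.94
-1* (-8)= 8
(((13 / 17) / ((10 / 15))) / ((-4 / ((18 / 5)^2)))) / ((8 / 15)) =-9477 / 1360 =-6.97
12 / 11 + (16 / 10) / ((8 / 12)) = 192 / 55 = 3.49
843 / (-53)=-843 / 53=-15.91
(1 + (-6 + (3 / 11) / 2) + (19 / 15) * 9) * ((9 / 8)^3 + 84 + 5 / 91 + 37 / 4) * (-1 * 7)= -3173380557 / 732160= -4334.27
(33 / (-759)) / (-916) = 1 / 21068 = 0.00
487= 487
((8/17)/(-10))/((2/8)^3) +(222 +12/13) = 243002/1105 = 219.91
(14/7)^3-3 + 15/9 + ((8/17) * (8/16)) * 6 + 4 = 616/51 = 12.08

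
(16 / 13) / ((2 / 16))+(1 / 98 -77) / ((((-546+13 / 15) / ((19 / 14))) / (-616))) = -43362062 / 400673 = -108.22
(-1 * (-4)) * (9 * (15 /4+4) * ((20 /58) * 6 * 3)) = 50220 /29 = 1731.72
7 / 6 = 1.17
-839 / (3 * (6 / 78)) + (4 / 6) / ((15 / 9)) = -54529 / 15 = -3635.27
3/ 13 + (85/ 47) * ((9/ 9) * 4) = 4561/ 611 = 7.46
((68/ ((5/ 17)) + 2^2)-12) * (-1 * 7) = -7812/ 5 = -1562.40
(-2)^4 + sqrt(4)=18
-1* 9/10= -9/10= -0.90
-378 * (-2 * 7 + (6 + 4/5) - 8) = 28728/5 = 5745.60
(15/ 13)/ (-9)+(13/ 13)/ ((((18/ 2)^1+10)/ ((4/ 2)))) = -17/ 741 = -0.02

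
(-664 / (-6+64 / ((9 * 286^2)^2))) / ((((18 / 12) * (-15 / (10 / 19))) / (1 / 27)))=-555318606128 / 5791956335337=-0.10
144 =144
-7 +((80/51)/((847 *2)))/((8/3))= -100788/14399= -7.00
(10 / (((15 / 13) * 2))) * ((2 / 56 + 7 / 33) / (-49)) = -2977 / 135828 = -0.02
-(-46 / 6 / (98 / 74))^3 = 616295051 / 3176523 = 194.02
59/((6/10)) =295/3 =98.33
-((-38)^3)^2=-3010936384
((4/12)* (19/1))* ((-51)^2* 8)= 131784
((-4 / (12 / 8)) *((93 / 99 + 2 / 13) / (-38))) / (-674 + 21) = -1876 / 15967809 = -0.00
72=72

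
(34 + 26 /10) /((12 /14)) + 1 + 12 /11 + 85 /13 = 73401 /1430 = 51.33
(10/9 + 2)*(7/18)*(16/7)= 224/81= 2.77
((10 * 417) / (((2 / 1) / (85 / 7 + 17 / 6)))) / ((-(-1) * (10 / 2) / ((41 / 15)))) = 3584671 / 210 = 17069.86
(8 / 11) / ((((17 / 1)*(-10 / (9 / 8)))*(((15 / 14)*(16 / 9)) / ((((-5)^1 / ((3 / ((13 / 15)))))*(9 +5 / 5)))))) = 273 / 7480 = 0.04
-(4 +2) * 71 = -426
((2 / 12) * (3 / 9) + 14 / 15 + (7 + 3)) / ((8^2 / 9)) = 989 / 640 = 1.55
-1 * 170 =-170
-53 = -53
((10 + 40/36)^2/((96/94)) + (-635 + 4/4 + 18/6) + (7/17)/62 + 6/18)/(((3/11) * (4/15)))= -7181056135/1024488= -7009.41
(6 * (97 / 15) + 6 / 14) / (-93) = -1373 / 3255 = -0.42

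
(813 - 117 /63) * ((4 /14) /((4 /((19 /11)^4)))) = 369981319 /717409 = 515.72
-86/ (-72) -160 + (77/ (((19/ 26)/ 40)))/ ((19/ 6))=15233443/ 12996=1172.16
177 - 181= -4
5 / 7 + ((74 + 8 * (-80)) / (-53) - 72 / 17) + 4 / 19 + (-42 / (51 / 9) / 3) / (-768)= 113076031 / 15338624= 7.37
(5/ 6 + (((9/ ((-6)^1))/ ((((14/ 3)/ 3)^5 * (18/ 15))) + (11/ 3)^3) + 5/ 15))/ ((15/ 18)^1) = 584633837/ 9680832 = 60.39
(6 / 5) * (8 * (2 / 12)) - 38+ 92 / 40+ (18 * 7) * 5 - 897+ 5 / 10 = -1503 / 5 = -300.60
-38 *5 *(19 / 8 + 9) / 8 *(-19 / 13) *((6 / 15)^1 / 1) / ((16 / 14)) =17689 / 128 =138.20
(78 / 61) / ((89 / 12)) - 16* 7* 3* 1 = -1823208 / 5429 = -335.83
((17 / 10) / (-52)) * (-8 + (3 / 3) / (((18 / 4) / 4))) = 136 / 585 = 0.23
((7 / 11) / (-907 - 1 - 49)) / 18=-7 / 189486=-0.00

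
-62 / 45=-1.38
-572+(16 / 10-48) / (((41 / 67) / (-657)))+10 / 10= 10095353 / 205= 49245.62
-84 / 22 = -42 / 11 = -3.82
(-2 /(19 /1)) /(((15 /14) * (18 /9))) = -0.05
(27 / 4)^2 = 729 / 16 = 45.56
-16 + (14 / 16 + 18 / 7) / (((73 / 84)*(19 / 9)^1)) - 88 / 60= -648623 / 41610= -15.59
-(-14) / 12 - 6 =-29 / 6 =-4.83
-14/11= -1.27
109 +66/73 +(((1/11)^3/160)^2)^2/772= 12739319948172298863247360073/115913044524065538703360000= 109.90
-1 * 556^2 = -309136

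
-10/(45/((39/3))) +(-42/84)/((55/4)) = -1448/495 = -2.93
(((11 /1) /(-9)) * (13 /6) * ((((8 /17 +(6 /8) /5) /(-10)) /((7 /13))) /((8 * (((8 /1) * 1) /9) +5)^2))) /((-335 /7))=-0.00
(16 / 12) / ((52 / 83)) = 83 / 39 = 2.13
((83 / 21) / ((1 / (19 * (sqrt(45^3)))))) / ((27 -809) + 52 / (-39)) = -42579 * sqrt(5) / 3290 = -28.94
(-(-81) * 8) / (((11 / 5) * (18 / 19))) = 3420 / 11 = 310.91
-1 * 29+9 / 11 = -310 / 11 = -28.18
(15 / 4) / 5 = 3 / 4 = 0.75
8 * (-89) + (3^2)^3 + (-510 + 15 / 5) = -490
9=9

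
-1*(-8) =8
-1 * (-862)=862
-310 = -310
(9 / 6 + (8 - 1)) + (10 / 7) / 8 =243 / 28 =8.68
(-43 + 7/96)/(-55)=4121/5280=0.78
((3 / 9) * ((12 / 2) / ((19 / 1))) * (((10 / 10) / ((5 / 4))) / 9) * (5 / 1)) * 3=8 / 57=0.14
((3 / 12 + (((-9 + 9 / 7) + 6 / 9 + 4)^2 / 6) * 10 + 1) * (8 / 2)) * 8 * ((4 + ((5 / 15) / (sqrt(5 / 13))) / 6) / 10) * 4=141656 * sqrt(65) / 59535 + 1133248 / 1323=875.76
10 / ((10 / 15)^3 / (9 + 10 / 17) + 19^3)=8802 / 6037319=0.00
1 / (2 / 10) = 5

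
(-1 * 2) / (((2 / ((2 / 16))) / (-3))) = 3 / 8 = 0.38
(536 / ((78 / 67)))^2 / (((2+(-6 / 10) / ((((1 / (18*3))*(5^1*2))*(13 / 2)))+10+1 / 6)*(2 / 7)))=56423138800 / 887367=63584.90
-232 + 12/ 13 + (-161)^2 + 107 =335360/ 13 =25796.92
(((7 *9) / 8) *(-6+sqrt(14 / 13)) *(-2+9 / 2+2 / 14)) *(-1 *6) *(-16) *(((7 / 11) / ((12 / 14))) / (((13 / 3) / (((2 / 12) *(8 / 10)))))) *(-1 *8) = 1566432 / 715 - 261072 *sqrt(182) / 9295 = 1811.89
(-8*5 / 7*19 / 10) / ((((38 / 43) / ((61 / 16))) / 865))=-2268895 / 56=-40515.98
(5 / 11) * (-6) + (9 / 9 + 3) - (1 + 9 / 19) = -42 / 209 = -0.20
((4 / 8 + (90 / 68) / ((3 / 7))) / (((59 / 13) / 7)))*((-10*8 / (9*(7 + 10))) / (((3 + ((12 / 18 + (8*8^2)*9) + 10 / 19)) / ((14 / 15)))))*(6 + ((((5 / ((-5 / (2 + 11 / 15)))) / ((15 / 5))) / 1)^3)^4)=-10307107103861082482295045536 / 2781793291655092263233642578125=-0.00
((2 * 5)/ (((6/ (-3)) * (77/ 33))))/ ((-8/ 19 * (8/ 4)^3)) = 285/ 448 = 0.64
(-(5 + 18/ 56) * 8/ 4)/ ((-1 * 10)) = 149/ 140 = 1.06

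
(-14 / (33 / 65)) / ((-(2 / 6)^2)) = 2730 / 11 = 248.18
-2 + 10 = 8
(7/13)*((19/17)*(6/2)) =399/221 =1.81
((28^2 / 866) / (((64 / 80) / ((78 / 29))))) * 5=191100 / 12557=15.22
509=509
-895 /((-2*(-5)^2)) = 179 /10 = 17.90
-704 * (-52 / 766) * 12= 219648 / 383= 573.49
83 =83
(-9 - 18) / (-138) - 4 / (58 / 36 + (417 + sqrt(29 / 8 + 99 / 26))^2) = 56204928*sqrt(20098) / 26489077766133649 + 238373667241175385 / 1218497577242147854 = 0.20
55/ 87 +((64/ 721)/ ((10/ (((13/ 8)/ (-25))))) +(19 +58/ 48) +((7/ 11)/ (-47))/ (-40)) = 112641216931/ 5404976500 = 20.84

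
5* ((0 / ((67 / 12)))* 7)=0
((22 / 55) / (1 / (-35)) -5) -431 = -450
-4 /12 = -1 /3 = -0.33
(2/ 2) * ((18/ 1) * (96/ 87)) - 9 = 315/ 29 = 10.86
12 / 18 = 2 / 3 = 0.67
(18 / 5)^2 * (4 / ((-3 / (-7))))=3024 / 25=120.96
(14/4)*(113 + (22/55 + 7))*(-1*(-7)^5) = 35412349/5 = 7082469.80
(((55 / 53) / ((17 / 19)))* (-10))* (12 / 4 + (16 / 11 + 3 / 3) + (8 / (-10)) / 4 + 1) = -72.54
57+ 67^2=4546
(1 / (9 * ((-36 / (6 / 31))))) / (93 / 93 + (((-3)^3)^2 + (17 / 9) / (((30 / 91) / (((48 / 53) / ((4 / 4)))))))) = -265 / 326137236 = -0.00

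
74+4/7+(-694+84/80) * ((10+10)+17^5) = -137746516961/140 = -983903692.58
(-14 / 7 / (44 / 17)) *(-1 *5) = 85 / 22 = 3.86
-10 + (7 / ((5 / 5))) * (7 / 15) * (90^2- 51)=131417 / 5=26283.40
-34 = -34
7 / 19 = 0.37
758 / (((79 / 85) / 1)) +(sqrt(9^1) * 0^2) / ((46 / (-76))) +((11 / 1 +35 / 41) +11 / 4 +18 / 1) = 10988933 / 12956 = 848.17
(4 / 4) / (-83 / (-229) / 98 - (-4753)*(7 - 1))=22442 / 640001039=0.00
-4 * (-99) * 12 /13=4752 /13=365.54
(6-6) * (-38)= 0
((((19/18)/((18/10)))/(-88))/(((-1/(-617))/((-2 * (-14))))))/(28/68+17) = -6975185/1054944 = -6.61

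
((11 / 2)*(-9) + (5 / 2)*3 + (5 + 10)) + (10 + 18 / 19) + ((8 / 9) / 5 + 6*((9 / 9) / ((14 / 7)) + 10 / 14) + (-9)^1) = -105271 / 5985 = -17.59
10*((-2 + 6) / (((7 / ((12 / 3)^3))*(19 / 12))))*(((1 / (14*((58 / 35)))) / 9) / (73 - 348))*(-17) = 8704 / 127281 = 0.07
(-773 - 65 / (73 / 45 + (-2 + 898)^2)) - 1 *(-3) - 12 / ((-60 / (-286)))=-149420430473 / 180633965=-827.20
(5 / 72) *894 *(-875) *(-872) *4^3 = 9094960000 / 3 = 3031653333.33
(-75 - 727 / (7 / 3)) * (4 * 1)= -10824 / 7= -1546.29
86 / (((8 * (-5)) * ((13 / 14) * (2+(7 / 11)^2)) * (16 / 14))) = -254947 / 302640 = -0.84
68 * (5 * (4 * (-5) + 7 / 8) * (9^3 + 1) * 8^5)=-155543961600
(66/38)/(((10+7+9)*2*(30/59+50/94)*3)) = 30503/2850380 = 0.01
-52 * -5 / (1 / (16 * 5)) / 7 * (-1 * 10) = -29714.29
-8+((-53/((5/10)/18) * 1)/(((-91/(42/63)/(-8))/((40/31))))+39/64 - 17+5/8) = -30341301/180544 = -168.05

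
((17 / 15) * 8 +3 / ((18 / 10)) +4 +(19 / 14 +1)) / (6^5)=3589 / 1632960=0.00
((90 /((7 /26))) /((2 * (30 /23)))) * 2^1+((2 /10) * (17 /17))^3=224257 /875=256.29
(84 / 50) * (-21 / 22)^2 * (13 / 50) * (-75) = -361179 / 12100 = -29.85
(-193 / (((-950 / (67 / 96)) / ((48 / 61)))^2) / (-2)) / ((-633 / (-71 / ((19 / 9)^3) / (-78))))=-4982534127 / 1010912283663880000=-0.00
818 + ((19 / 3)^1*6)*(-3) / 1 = 704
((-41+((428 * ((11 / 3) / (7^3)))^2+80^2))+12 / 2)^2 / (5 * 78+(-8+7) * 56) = 45720427706197156441 / 374462183935854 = 122096.25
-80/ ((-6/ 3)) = 40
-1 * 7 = -7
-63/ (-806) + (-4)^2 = 12959/ 806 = 16.08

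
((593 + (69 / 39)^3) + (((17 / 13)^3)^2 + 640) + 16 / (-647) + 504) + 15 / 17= 92822488964596 / 53090072191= 1748.40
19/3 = 6.33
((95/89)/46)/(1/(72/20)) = 171/2047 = 0.08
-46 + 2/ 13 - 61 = -1389/ 13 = -106.85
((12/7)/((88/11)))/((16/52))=39/56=0.70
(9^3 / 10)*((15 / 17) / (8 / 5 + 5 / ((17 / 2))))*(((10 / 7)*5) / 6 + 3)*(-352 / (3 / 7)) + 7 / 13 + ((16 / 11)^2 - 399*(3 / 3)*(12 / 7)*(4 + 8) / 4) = -5033363611 / 48763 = -103220.96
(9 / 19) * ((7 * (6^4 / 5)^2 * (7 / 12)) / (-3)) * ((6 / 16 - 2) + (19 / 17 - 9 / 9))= 105448392 / 1615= 65293.12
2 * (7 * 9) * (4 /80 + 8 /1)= 10143 /10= 1014.30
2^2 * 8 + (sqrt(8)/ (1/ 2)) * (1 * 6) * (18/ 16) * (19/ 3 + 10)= 32 + 441 * sqrt(2)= 655.67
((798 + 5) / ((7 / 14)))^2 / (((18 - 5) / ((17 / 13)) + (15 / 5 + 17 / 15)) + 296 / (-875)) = 115098406500 / 612979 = 187768.92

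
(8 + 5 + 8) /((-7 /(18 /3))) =-18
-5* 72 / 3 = -120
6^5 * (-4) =-31104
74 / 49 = 1.51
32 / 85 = 0.38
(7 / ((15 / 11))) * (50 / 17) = 770 / 51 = 15.10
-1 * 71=-71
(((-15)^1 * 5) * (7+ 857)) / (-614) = 105.54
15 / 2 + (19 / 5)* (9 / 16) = 771 / 80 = 9.64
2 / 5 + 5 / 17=59 / 85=0.69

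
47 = 47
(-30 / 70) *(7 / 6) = -1 / 2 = -0.50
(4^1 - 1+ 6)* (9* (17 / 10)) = 1377 / 10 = 137.70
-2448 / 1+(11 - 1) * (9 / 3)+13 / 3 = -7241 / 3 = -2413.67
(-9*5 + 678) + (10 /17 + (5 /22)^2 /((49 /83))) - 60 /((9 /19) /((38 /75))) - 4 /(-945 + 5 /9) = 258308252471 /453568500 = 569.50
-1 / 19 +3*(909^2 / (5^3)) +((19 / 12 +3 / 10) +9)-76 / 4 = 19822.57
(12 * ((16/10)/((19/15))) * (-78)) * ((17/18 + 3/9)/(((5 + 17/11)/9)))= -39468/19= -2077.26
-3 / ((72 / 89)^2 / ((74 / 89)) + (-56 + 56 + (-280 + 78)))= 9879 / 662594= 0.01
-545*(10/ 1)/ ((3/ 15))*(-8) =218000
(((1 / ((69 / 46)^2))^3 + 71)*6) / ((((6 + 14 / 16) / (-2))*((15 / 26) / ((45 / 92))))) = -10779184 / 102465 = -105.20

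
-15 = -15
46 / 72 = 23 / 36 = 0.64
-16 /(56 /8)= -16 /7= -2.29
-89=-89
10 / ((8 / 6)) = 15 / 2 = 7.50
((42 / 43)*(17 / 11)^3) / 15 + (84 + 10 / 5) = 24678972 / 286165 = 86.24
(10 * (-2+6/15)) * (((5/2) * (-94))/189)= 3760/189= 19.89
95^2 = 9025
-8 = -8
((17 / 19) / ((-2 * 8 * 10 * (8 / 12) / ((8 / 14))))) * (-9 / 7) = 459 / 74480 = 0.01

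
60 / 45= 4 / 3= 1.33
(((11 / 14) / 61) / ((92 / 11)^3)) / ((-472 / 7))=-14641 / 44839969792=-0.00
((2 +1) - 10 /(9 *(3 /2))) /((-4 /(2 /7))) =-61 /378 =-0.16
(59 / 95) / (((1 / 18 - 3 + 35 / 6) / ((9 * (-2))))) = -4779 / 1235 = -3.87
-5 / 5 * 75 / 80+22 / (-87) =-1657 / 1392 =-1.19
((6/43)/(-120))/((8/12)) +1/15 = 67/1032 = 0.06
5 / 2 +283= 571 / 2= 285.50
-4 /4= -1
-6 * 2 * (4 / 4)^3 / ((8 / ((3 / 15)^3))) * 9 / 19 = -27 / 4750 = -0.01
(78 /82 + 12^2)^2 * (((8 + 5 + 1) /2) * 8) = 1977877944 /1681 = 1176607.94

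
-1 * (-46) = 46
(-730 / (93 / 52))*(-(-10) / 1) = -379600 / 93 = -4081.72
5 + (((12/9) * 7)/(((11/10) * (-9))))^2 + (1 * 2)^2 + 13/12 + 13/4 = 1254520/88209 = 14.22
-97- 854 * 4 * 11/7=-5465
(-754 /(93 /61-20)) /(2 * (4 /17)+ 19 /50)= 39094900 /814821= 47.98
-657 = -657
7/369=0.02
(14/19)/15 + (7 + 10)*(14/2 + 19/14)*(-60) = -17005852/1995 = -8524.24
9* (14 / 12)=21 / 2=10.50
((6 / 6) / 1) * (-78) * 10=-780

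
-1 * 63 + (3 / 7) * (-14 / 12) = -127 / 2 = -63.50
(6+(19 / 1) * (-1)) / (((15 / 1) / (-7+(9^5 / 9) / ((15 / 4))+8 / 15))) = -339911 / 225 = -1510.72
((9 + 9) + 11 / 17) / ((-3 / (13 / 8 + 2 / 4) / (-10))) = 132.08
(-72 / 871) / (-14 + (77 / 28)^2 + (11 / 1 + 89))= -384 / 434629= -0.00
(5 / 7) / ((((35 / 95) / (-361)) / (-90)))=3086550 / 49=62990.82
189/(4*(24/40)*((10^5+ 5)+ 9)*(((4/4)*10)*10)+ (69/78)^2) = 127764/16226271889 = 0.00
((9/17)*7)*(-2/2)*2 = -7.41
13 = 13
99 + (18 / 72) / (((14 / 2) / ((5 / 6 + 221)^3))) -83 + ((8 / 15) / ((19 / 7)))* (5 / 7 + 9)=224015320309 / 574560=389890.21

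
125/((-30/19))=-475/6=-79.17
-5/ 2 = -2.50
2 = 2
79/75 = 1.05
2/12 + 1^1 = 7/6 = 1.17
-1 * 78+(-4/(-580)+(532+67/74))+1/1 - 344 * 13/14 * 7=-19100341/10730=-1780.09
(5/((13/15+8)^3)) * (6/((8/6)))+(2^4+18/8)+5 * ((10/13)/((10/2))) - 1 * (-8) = 3309403735/122337124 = 27.05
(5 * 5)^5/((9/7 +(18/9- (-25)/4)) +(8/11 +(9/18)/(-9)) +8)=27070312500/50471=536353.80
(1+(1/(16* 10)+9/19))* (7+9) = 4499/190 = 23.68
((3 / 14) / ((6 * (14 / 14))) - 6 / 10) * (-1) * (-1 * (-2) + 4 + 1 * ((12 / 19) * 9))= 8769 / 1330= 6.59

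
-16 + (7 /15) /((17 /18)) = -1318 /85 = -15.51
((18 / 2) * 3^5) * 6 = 13122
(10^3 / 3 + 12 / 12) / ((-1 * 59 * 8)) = -17 / 24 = -0.71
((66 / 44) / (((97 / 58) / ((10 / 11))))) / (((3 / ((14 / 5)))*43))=812 / 45881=0.02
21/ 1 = 21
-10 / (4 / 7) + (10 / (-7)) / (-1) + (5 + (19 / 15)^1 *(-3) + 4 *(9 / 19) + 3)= -13269 / 1330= -9.98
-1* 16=-16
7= 7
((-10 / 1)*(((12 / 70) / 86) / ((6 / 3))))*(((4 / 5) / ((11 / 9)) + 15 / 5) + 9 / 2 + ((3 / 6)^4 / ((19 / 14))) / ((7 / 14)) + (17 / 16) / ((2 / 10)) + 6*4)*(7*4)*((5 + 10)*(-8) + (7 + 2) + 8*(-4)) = 24491571 / 16340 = 1498.87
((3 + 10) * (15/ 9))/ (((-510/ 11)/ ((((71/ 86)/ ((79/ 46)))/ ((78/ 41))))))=-736483/ 6236892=-0.12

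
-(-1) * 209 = 209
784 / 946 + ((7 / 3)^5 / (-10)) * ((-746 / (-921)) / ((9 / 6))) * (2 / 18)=5913170354 / 14290940565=0.41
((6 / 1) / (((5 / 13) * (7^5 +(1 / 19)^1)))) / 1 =741 / 798335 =0.00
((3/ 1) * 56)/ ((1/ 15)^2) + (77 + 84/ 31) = 1174271/ 31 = 37879.71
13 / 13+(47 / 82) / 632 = 51871 / 51824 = 1.00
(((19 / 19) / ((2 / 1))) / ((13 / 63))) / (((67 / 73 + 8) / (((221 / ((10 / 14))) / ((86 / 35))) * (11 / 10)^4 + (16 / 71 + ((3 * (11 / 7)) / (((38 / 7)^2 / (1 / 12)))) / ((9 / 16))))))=2673476153520563 / 53299151880000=50.16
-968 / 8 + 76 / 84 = -120.10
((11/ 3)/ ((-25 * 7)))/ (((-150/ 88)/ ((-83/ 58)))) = -20086/ 1141875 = -0.02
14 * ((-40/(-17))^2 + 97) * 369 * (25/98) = 273364425/2023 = 135128.24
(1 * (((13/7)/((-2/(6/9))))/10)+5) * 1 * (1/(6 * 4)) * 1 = 1037/5040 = 0.21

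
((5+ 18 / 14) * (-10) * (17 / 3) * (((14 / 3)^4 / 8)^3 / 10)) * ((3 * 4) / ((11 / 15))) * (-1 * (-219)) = -1570471992360320 / 59049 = -26596081091.30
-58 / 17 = -3.41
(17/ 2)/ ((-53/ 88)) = -14.11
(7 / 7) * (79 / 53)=79 / 53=1.49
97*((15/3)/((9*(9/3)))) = 485/27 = 17.96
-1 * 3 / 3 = -1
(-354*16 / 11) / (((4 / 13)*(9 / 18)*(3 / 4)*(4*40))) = -1534 / 55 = -27.89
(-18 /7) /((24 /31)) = -93 /28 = -3.32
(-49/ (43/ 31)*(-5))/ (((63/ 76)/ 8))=659680/ 387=1704.60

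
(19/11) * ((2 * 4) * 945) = 143640/11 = 13058.18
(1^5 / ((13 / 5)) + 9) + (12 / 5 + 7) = 1221 / 65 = 18.78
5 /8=0.62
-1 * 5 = -5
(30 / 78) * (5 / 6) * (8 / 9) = 100 / 351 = 0.28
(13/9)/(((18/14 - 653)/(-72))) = 364/2281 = 0.16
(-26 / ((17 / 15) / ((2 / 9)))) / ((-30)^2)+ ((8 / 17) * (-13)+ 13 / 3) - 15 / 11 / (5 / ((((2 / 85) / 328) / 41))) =-303844193 / 169747380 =-1.79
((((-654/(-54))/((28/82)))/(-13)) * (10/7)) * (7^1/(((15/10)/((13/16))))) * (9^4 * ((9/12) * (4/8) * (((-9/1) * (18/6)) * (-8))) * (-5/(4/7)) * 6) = 6597249525/16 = 412328095.31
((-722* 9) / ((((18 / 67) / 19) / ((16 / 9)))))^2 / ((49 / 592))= 32006109236973568 / 3969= 8064023491300.97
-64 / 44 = -16 / 11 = -1.45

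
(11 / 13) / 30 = 11 / 390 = 0.03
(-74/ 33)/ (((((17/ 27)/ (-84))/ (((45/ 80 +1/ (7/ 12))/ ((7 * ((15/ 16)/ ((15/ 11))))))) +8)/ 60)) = -7192800/ 426833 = -16.85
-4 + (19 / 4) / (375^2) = -2249981 / 562500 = -4.00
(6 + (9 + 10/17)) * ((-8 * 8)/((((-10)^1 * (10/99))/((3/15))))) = 83952/425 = 197.53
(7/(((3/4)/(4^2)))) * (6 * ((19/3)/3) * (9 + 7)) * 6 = 544768/3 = 181589.33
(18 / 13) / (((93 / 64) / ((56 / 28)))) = 768 / 403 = 1.91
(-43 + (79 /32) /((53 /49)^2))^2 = 13509337005025 /8079852544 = 1671.98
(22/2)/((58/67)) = 737/58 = 12.71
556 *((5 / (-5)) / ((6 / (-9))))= 834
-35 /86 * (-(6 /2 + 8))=385 /86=4.48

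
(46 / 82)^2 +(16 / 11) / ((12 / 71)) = 494861 / 55473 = 8.92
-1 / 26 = -0.04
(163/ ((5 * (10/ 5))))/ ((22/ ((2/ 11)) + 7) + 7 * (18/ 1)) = 163/ 2540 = 0.06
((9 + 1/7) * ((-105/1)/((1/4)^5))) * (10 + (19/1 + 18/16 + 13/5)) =-32169984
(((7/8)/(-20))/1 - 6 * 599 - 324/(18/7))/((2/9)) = -5356863/320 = -16740.20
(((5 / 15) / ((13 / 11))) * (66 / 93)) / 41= 242 / 49569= 0.00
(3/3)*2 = 2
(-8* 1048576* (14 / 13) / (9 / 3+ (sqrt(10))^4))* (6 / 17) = -704643072 / 22763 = -30955.63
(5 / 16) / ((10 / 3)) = 3 / 32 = 0.09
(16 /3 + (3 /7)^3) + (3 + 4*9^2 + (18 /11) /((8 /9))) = 15133637 /45276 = 334.25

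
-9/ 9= -1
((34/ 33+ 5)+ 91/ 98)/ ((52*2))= 0.07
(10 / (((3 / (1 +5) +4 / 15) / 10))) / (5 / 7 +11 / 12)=252000 / 3151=79.97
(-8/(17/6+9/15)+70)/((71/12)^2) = 1003680/519223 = 1.93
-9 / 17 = -0.53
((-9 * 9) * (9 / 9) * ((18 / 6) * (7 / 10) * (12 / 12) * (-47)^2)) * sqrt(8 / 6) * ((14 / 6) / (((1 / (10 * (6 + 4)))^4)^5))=-10123861218951393744950030000000000000000000000.00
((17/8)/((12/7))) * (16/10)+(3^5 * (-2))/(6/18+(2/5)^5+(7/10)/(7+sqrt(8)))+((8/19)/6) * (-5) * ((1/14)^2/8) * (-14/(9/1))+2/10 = -1169.48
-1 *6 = -6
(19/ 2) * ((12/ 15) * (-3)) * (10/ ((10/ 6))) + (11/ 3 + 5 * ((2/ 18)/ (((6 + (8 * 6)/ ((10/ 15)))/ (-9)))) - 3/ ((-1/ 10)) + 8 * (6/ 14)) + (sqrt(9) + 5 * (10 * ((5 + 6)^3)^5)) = 570194375125236097321/ 2730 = 208862408470782453.23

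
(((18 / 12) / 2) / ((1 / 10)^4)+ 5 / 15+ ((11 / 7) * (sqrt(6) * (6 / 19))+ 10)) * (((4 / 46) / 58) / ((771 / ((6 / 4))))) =33 * sqrt(6) / 22798727+ 22531 / 1028514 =0.02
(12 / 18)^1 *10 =6.67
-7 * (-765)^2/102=-80325/2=-40162.50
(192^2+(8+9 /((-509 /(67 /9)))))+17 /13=243989806 /6617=36873.18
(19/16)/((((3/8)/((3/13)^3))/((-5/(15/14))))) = -399/2197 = -0.18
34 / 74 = 17 / 37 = 0.46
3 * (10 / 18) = 5 / 3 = 1.67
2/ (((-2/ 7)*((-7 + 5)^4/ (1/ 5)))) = -7/ 80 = -0.09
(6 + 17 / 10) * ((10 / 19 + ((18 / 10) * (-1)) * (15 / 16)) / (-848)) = 27181 / 2577920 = 0.01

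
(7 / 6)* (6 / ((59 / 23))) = 161 / 59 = 2.73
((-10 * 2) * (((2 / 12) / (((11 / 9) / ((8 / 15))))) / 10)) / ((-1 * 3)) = 8 / 165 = 0.05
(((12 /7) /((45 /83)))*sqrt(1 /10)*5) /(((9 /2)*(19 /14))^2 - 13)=18592*sqrt(10) /285735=0.21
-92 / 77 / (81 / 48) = -1472 / 2079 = -0.71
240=240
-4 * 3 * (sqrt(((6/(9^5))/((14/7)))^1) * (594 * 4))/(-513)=352 * sqrt(3)/1539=0.40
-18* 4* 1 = -72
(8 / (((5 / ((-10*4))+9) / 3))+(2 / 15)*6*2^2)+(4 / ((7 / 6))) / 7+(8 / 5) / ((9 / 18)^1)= 166888 / 17395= 9.59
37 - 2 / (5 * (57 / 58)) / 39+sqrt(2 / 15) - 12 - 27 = -22346 / 11115+sqrt(30) / 15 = -1.65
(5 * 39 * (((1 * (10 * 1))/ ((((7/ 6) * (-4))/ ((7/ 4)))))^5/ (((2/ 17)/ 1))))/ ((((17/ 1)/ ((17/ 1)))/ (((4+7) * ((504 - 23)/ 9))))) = -1479909234375/ 2048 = -722611930.85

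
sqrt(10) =3.16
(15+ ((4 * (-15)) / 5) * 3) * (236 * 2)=-9912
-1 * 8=-8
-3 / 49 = -0.06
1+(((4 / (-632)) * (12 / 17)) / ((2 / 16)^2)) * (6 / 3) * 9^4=-3750.93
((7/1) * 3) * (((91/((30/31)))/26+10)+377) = 164059/20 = 8202.95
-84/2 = -42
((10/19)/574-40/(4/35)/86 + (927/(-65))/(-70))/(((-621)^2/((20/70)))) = -196362427/68572076329575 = -0.00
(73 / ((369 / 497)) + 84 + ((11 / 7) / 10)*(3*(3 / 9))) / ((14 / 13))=61274837 / 361620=169.45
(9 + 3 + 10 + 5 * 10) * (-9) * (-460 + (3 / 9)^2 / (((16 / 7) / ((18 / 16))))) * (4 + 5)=42918417 / 16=2682401.06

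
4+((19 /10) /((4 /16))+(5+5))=108 /5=21.60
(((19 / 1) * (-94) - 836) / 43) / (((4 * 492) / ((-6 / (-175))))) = -1311 / 1234100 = -0.00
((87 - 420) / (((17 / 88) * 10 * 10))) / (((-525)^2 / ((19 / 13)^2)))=-293854 / 2199640625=-0.00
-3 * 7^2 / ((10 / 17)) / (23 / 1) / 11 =-2499 / 2530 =-0.99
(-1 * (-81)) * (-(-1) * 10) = 810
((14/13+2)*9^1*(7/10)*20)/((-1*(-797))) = 5040/10361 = 0.49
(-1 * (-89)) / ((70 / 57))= 5073 / 70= 72.47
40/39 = 1.03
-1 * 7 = -7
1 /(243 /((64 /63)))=0.00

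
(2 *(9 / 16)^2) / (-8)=-81 / 1024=-0.08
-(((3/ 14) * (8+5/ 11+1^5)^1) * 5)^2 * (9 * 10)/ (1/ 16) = -876096000/ 5929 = -147764.55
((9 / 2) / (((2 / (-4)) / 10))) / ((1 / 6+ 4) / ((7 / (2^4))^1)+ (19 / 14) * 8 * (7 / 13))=-12285 / 2098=-5.86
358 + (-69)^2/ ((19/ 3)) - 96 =19261/ 19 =1013.74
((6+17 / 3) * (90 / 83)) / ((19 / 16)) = 10.65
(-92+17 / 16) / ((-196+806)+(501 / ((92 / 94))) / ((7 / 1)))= -234255 / 1759736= -0.13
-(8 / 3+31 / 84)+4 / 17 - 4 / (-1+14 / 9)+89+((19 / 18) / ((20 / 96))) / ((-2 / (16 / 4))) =98341 / 1428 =68.87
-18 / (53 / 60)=-1080 / 53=-20.38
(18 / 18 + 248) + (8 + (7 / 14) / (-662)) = 340267 / 1324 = 257.00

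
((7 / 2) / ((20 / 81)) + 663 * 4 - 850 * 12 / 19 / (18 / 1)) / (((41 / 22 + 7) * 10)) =66119669 / 2223000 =29.74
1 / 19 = 0.05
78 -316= -238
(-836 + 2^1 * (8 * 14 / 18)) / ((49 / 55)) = -407660 / 441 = -924.40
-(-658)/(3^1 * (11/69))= 15134/11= 1375.82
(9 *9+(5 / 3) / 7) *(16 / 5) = 259.96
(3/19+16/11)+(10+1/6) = 14771/1254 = 11.78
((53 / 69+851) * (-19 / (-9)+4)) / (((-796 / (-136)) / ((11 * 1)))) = 1208940040 / 123579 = 9782.73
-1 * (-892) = 892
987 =987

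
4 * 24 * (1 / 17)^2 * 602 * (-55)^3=-9615144000 / 289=-33270394.46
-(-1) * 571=571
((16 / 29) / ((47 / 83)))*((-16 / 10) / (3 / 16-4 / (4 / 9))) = 0.18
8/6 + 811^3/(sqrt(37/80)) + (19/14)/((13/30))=1219/273 + 2133646924 *sqrt(185)/37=784344212.92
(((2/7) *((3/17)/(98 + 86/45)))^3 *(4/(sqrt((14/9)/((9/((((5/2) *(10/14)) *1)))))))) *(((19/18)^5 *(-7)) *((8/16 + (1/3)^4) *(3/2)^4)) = -15413716275/700118784569114624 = -0.00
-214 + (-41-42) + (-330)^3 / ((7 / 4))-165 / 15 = -143750156 / 7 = -20535736.57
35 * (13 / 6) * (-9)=-1365 / 2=-682.50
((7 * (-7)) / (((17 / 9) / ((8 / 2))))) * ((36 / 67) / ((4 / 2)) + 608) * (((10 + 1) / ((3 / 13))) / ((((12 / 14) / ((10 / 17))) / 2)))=-79957717840 / 19363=-4129407.52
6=6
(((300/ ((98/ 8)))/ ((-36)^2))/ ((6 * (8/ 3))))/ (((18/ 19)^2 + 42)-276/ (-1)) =9025/ 2436902496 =0.00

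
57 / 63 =19 / 21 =0.90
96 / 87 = 32 / 29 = 1.10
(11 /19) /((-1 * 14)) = -11 /266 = -0.04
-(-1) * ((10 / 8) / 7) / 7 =5 / 196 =0.03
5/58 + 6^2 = 36.09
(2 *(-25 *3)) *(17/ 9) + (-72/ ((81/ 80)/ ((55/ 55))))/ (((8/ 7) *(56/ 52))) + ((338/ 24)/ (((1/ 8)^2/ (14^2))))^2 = 31209226354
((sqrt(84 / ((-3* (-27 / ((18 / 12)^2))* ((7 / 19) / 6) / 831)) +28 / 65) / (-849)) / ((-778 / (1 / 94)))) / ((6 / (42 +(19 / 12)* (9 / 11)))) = 127* sqrt(133418870) / 71029893792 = 0.00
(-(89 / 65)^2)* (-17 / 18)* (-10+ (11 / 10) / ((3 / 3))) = -11984473 / 760500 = -15.76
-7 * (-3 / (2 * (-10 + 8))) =-21 / 4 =-5.25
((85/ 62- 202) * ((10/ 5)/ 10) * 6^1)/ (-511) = 0.47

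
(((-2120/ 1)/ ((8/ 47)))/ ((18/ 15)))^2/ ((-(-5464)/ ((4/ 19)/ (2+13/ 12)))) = 3878175625/ 2880894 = 1346.17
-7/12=-0.58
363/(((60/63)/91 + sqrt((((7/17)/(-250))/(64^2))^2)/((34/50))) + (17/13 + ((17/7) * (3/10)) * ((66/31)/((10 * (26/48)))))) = 1272790136217600/5625960874843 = 226.24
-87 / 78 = -29 / 26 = -1.12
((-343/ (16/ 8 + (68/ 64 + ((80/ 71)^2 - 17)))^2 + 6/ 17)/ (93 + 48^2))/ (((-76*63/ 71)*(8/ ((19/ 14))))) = 1124255836782731/ 600328366892696548512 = 0.00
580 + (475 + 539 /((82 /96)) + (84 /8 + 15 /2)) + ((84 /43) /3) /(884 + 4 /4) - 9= 1695.03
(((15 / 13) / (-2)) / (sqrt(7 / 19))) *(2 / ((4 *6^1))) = -5 *sqrt(133) / 728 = -0.08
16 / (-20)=-4 / 5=-0.80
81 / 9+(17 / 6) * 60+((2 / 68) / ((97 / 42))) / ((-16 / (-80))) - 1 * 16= 268892 / 1649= 163.06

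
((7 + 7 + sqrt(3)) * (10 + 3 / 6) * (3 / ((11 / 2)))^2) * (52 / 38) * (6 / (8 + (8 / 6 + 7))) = 25272 * sqrt(3) / 16093 + 50544 / 2299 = 24.71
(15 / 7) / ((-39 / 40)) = -200 / 91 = -2.20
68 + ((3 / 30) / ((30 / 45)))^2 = 27209 / 400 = 68.02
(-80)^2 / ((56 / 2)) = 228.57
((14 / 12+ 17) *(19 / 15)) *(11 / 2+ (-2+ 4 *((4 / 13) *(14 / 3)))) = 1493191 / 7020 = 212.71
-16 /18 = -8 /9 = -0.89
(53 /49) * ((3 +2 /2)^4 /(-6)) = -6784 /147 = -46.15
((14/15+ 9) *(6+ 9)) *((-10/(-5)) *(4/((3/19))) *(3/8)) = 2831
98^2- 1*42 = 9562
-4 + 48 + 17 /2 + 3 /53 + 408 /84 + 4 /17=727185 /12614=57.65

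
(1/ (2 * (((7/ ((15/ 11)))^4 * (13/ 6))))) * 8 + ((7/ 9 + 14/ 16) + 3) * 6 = 27.92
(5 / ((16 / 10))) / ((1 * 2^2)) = 25 / 32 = 0.78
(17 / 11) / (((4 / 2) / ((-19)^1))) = -323 / 22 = -14.68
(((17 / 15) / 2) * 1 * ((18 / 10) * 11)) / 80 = 561 / 4000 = 0.14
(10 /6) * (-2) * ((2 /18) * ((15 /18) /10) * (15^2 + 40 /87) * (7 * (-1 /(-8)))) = -686525 /112752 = -6.09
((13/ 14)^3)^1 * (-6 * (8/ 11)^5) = -53993472/ 55240493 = -0.98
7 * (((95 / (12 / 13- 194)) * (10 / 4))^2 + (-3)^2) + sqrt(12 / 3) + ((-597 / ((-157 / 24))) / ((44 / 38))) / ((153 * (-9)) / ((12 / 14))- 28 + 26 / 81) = 34815382908745713 / 460865720604784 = 75.54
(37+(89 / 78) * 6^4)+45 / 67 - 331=1032519 / 871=1185.44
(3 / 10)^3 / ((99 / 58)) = 87 / 5500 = 0.02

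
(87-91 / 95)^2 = 66814276 / 9025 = 7403.24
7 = 7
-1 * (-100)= 100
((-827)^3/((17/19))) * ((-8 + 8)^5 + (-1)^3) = 10746576377/17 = 632151551.59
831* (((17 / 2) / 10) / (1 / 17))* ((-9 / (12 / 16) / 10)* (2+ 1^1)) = -2161431 / 50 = -43228.62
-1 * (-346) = 346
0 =0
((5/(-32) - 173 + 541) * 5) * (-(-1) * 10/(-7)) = -294275/112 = -2627.46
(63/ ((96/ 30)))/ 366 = 105/ 1952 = 0.05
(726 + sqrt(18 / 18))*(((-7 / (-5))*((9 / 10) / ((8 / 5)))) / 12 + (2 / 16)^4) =980723 / 20480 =47.89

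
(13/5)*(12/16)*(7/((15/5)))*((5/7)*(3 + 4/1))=91/4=22.75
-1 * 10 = -10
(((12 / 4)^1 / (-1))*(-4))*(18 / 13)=216 / 13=16.62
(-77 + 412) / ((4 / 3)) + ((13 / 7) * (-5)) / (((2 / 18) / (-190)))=451635 / 28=16129.82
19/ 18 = 1.06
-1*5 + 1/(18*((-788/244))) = -5.02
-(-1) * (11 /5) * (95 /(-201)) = -209 /201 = -1.04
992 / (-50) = -496 / 25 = -19.84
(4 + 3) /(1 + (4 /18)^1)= 63 /11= 5.73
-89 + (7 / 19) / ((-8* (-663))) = -8969057 / 100776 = -89.00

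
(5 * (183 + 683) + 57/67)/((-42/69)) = -6673841/938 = -7114.97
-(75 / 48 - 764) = 12199 / 16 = 762.44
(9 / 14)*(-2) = -9 / 7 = -1.29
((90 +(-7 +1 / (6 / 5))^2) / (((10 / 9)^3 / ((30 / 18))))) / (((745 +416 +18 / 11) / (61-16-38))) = 152097 / 162400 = 0.94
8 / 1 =8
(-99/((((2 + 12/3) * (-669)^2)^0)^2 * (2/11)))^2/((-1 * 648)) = -14641/32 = -457.53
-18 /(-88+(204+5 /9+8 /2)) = -162 /1085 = -0.15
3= 3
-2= -2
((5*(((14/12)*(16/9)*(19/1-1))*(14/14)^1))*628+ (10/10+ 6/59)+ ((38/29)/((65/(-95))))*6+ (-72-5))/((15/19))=148515150302/1000935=148376.42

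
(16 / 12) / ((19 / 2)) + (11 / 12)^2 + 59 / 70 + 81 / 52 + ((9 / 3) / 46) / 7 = 13868209 / 4090320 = 3.39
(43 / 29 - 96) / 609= -2741 / 17661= -0.16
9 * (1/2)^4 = 9/16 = 0.56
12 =12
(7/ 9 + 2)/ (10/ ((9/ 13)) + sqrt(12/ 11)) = 17875/ 92464 - 225 * sqrt(33)/ 92464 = 0.18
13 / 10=1.30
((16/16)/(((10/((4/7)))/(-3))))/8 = -3/140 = -0.02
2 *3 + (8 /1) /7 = 50 /7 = 7.14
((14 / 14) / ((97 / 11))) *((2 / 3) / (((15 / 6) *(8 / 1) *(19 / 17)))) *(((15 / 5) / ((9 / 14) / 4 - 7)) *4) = -20944 / 3529345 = -0.01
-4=-4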